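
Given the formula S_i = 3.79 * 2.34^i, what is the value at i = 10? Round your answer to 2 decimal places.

S_10 = 3.79 * 2.34^10 ≈ 3.79 * 4922.1923 ≈ 18655.11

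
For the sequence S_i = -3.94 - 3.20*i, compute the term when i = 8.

S_8 = -3.94 + -3.2*8 = -3.94 + -25.6 = -29.54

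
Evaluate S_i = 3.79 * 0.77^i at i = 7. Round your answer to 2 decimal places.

S_7 = 3.79 * 0.77^7 ≈ 3.79 * 0.1605 ≈ 0.61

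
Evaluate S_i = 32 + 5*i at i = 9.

S_9 = 32 + 5*9 = 32 + 45 = 77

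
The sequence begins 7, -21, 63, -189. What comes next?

Ratios: -21 / 7 = -3.0
This is a geometric sequence with common ratio r = -3.
Next term = -189 * -3 = 567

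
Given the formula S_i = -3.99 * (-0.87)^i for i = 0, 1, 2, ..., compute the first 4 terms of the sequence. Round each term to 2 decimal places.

This is a geometric sequence.
i=0: S_0 = -3.99 * (-0.87)^0 = -3.99
i=1: S_1 = -3.99 * (-0.87)^1 ≈ 3.47
i=2: S_2 = -3.99 * (-0.87)^2 ≈ -3.02
i=3: S_3 = -3.99 * (-0.87)^3 ≈ 2.63
The first 4 terms are: [-3.99, 3.47, -3.02, 2.63]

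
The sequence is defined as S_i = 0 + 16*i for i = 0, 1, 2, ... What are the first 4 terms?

This is an arithmetic sequence.
i=0: S_0 = 0 + 16*0 = 0
i=1: S_1 = 0 + 16*1 = 16
i=2: S_2 = 0 + 16*2 = 32
i=3: S_3 = 0 + 16*3 = 48
The first 4 terms are: [0, 16, 32, 48]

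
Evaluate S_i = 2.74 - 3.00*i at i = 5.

S_5 = 2.74 + -3.0*5 = 2.74 + -15.0 = -12.26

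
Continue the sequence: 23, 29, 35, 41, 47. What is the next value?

Differences: 29 - 23 = 6
This is an arithmetic sequence with common difference d = 6.
Next term = 47 + 6 = 53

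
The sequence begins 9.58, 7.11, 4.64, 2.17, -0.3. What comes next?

Differences: 7.11 - 9.58 = -2.47
This is an arithmetic sequence with common difference d = -2.47.
Next term = -0.3 + -2.47 = -2.77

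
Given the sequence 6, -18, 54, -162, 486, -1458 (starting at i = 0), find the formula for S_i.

Check ratios: -18 / 6 = -3.0
Common ratio r = -3.
First term a = 6.
Formula: S_i = 6 * (-3)^i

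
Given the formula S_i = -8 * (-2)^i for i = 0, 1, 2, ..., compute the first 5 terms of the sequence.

This is a geometric sequence.
i=0: S_0 = -8 * (-2)^0 = -8
i=1: S_1 = -8 * (-2)^1 = 16
i=2: S_2 = -8 * (-2)^2 = -32
i=3: S_3 = -8 * (-2)^3 = 64
i=4: S_4 = -8 * (-2)^4 = -128
The first 5 terms are: [-8, 16, -32, 64, -128]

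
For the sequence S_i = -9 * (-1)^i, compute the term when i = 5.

S_5 = -9 * (-1)^5 = -9 * -1 = 9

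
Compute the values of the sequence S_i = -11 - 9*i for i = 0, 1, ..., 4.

This is an arithmetic sequence.
i=0: S_0 = -11 + -9*0 = -11
i=1: S_1 = -11 + -9*1 = -20
i=2: S_2 = -11 + -9*2 = -29
i=3: S_3 = -11 + -9*3 = -38
i=4: S_4 = -11 + -9*4 = -47
The first 5 terms are: [-11, -20, -29, -38, -47]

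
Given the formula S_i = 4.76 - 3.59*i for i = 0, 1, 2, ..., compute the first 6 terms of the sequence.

This is an arithmetic sequence.
i=0: S_0 = 4.76 + -3.59*0 = 4.76
i=1: S_1 = 4.76 + -3.59*1 = 1.17
i=2: S_2 = 4.76 + -3.59*2 = -2.42
i=3: S_3 = 4.76 + -3.59*3 = -6.01
i=4: S_4 = 4.76 + -3.59*4 = -9.6
i=5: S_5 = 4.76 + -3.59*5 = -13.19
The first 6 terms are: [4.76, 1.17, -2.42, -6.01, -9.6, -13.19]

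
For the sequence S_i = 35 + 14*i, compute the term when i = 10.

S_10 = 35 + 14*10 = 35 + 140 = 175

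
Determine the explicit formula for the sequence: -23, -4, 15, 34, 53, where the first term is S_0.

Check differences: -4 - -23 = 19
15 - -4 = 19
Common difference d = 19.
First term a = -23.
Formula: S_i = -23 + 19*i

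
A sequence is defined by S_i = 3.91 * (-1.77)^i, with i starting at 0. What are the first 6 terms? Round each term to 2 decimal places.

This is a geometric sequence.
i=0: S_0 = 3.91 * (-1.77)^0 = 3.91
i=1: S_1 = 3.91 * (-1.77)^1 ≈ -6.92
i=2: S_2 = 3.91 * (-1.77)^2 ≈ 12.25
i=3: S_3 = 3.91 * (-1.77)^3 ≈ -21.68
i=4: S_4 = 3.91 * (-1.77)^4 ≈ 38.38
i=5: S_5 = 3.91 * (-1.77)^5 ≈ -67.93
The first 6 terms are: [3.91, -6.92, 12.25, -21.68, 38.38, -67.93]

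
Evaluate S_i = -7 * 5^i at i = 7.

S_7 = -7 * 5^7 = -7 * 78125 = -546875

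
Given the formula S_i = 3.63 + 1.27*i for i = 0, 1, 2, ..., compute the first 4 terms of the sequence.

This is an arithmetic sequence.
i=0: S_0 = 3.63 + 1.27*0 = 3.63
i=1: S_1 = 3.63 + 1.27*1 = 4.9
i=2: S_2 = 3.63 + 1.27*2 = 6.17
i=3: S_3 = 3.63 + 1.27*3 = 7.44
The first 4 terms are: [3.63, 4.9, 6.17, 7.44]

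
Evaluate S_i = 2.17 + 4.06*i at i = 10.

S_10 = 2.17 + 4.06*10 = 2.17 + 40.6 = 42.77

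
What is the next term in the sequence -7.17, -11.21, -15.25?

Differences: -11.21 - -7.17 = -4.04
This is an arithmetic sequence with common difference d = -4.04.
Next term = -15.25 + -4.04 = -19.29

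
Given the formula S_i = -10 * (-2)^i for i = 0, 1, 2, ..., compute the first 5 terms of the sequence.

This is a geometric sequence.
i=0: S_0 = -10 * (-2)^0 = -10
i=1: S_1 = -10 * (-2)^1 = 20
i=2: S_2 = -10 * (-2)^2 = -40
i=3: S_3 = -10 * (-2)^3 = 80
i=4: S_4 = -10 * (-2)^4 = -160
The first 5 terms are: [-10, 20, -40, 80, -160]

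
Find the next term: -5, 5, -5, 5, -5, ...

Ratios: 5 / -5 = -1.0
This is a geometric sequence with common ratio r = -1.
Next term = -5 * -1 = 5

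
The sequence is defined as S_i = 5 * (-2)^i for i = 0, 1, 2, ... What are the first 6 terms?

This is a geometric sequence.
i=0: S_0 = 5 * (-2)^0 = 5
i=1: S_1 = 5 * (-2)^1 = -10
i=2: S_2 = 5 * (-2)^2 = 20
i=3: S_3 = 5 * (-2)^3 = -40
i=4: S_4 = 5 * (-2)^4 = 80
i=5: S_5 = 5 * (-2)^5 = -160
The first 6 terms are: [5, -10, 20, -40, 80, -160]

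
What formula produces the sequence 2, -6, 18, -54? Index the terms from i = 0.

Check ratios: -6 / 2 = -3.0
Common ratio r = -3.
First term a = 2.
Formula: S_i = 2 * (-3)^i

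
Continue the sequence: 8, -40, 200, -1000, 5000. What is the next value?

Ratios: -40 / 8 = -5.0
This is a geometric sequence with common ratio r = -5.
Next term = 5000 * -5 = -25000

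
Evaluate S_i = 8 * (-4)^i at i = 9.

S_9 = 8 * (-4)^9 = 8 * -262144 = -2097152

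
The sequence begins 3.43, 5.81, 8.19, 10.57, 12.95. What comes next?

Differences: 5.81 - 3.43 = 2.38
This is an arithmetic sequence with common difference d = 2.38.
Next term = 12.95 + 2.38 = 15.33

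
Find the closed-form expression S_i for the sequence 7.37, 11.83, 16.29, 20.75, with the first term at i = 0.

Check differences: 11.83 - 7.37 = 4.46
16.29 - 11.83 = 4.46
Common difference d = 4.46.
First term a = 7.37.
Formula: S_i = 7.37 + 4.46*i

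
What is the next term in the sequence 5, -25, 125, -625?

Ratios: -25 / 5 = -5.0
This is a geometric sequence with common ratio r = -5.
Next term = -625 * -5 = 3125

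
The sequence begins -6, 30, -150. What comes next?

Ratios: 30 / -6 = -5.0
This is a geometric sequence with common ratio r = -5.
Next term = -150 * -5 = 750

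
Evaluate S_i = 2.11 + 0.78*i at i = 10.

S_10 = 2.11 + 0.78*10 = 2.11 + 7.8 = 9.91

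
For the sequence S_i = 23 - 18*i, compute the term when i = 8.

S_8 = 23 + -18*8 = 23 + -144 = -121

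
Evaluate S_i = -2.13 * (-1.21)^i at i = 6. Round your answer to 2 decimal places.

S_6 = -2.13 * (-1.21)^6 ≈ -2.13 * 3.1384 ≈ -6.68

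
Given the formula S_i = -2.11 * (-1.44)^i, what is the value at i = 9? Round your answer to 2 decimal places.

S_9 = -2.11 * (-1.44)^9 ≈ -2.11 * -26.6233 ≈ 56.18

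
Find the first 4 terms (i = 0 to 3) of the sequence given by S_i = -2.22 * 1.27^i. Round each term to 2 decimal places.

This is a geometric sequence.
i=0: S_0 = -2.22 * 1.27^0 = -2.22
i=1: S_1 = -2.22 * 1.27^1 ≈ -2.82
i=2: S_2 = -2.22 * 1.27^2 ≈ -3.58
i=3: S_3 = -2.22 * 1.27^3 ≈ -4.55
The first 4 terms are: [-2.22, -2.82, -3.58, -4.55]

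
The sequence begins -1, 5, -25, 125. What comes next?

Ratios: 5 / -1 = -5.0
This is a geometric sequence with common ratio r = -5.
Next term = 125 * -5 = -625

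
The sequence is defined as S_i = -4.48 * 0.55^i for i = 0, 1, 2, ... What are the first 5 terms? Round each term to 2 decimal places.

This is a geometric sequence.
i=0: S_0 = -4.48 * 0.55^0 = -4.48
i=1: S_1 = -4.48 * 0.55^1 ≈ -2.46
i=2: S_2 = -4.48 * 0.55^2 ≈ -1.36
i=3: S_3 = -4.48 * 0.55^3 ≈ -0.75
i=4: S_4 = -4.48 * 0.55^4 ≈ -0.41
The first 5 terms are: [-4.48, -2.46, -1.36, -0.75, -0.41]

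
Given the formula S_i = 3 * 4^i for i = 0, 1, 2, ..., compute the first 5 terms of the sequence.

This is a geometric sequence.
i=0: S_0 = 3 * 4^0 = 3
i=1: S_1 = 3 * 4^1 = 12
i=2: S_2 = 3 * 4^2 = 48
i=3: S_3 = 3 * 4^3 = 192
i=4: S_4 = 3 * 4^4 = 768
The first 5 terms are: [3, 12, 48, 192, 768]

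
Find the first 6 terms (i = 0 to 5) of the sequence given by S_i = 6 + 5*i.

This is an arithmetic sequence.
i=0: S_0 = 6 + 5*0 = 6
i=1: S_1 = 6 + 5*1 = 11
i=2: S_2 = 6 + 5*2 = 16
i=3: S_3 = 6 + 5*3 = 21
i=4: S_4 = 6 + 5*4 = 26
i=5: S_5 = 6 + 5*5 = 31
The first 6 terms are: [6, 11, 16, 21, 26, 31]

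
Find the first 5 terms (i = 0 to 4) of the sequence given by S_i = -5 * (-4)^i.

This is a geometric sequence.
i=0: S_0 = -5 * (-4)^0 = -5
i=1: S_1 = -5 * (-4)^1 = 20
i=2: S_2 = -5 * (-4)^2 = -80
i=3: S_3 = -5 * (-4)^3 = 320
i=4: S_4 = -5 * (-4)^4 = -1280
The first 5 terms are: [-5, 20, -80, 320, -1280]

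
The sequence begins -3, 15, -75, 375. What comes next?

Ratios: 15 / -3 = -5.0
This is a geometric sequence with common ratio r = -5.
Next term = 375 * -5 = -1875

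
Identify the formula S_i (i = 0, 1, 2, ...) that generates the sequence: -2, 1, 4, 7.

Check differences: 1 - -2 = 3
4 - 1 = 3
Common difference d = 3.
First term a = -2.
Formula: S_i = -2 + 3*i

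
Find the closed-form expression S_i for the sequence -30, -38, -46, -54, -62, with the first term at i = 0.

Check differences: -38 - -30 = -8
-46 - -38 = -8
Common difference d = -8.
First term a = -30.
Formula: S_i = -30 - 8*i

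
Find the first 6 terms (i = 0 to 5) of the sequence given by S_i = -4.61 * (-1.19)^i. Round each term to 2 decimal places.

This is a geometric sequence.
i=0: S_0 = -4.61 * (-1.19)^0 = -4.61
i=1: S_1 = -4.61 * (-1.19)^1 ≈ 5.49
i=2: S_2 = -4.61 * (-1.19)^2 ≈ -6.53
i=3: S_3 = -4.61 * (-1.19)^3 ≈ 7.77
i=4: S_4 = -4.61 * (-1.19)^4 ≈ -9.24
i=5: S_5 = -4.61 * (-1.19)^5 ≈ 11.0
The first 6 terms are: [-4.61, 5.49, -6.53, 7.77, -9.24, 11.0]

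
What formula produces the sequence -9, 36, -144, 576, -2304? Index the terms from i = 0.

Check ratios: 36 / -9 = -4.0
Common ratio r = -4.
First term a = -9.
Formula: S_i = -9 * (-4)^i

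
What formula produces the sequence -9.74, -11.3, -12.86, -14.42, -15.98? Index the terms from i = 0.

Check differences: -11.3 - -9.74 = -1.56
-12.86 - -11.3 = -1.56
Common difference d = -1.56.
First term a = -9.74.
Formula: S_i = -9.74 - 1.56*i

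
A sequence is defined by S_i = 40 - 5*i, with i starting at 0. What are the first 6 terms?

This is an arithmetic sequence.
i=0: S_0 = 40 + -5*0 = 40
i=1: S_1 = 40 + -5*1 = 35
i=2: S_2 = 40 + -5*2 = 30
i=3: S_3 = 40 + -5*3 = 25
i=4: S_4 = 40 + -5*4 = 20
i=5: S_5 = 40 + -5*5 = 15
The first 6 terms are: [40, 35, 30, 25, 20, 15]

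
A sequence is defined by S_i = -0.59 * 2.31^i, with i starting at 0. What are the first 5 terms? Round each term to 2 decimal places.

This is a geometric sequence.
i=0: S_0 = -0.59 * 2.31^0 = -0.59
i=1: S_1 = -0.59 * 2.31^1 ≈ -1.36
i=2: S_2 = -0.59 * 2.31^2 ≈ -3.15
i=3: S_3 = -0.59 * 2.31^3 ≈ -7.27
i=4: S_4 = -0.59 * 2.31^4 ≈ -16.8
The first 5 terms are: [-0.59, -1.36, -3.15, -7.27, -16.8]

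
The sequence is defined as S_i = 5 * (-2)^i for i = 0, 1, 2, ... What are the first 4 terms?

This is a geometric sequence.
i=0: S_0 = 5 * (-2)^0 = 5
i=1: S_1 = 5 * (-2)^1 = -10
i=2: S_2 = 5 * (-2)^2 = 20
i=3: S_3 = 5 * (-2)^3 = -40
The first 4 terms are: [5, -10, 20, -40]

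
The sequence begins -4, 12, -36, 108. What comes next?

Ratios: 12 / -4 = -3.0
This is a geometric sequence with common ratio r = -3.
Next term = 108 * -3 = -324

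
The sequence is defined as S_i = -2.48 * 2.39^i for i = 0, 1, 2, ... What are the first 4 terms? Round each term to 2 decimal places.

This is a geometric sequence.
i=0: S_0 = -2.48 * 2.39^0 = -2.48
i=1: S_1 = -2.48 * 2.39^1 ≈ -5.93
i=2: S_2 = -2.48 * 2.39^2 ≈ -14.17
i=3: S_3 = -2.48 * 2.39^3 ≈ -33.86
The first 4 terms are: [-2.48, -5.93, -14.17, -33.86]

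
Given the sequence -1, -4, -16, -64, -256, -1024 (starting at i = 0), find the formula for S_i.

Check ratios: -4 / -1 = 4.0
Common ratio r = 4.
First term a = -1.
Formula: S_i = -1 * 4^i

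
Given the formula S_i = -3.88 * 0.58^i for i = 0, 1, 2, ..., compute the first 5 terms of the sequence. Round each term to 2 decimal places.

This is a geometric sequence.
i=0: S_0 = -3.88 * 0.58^0 = -3.88
i=1: S_1 = -3.88 * 0.58^1 ≈ -2.25
i=2: S_2 = -3.88 * 0.58^2 ≈ -1.31
i=3: S_3 = -3.88 * 0.58^3 ≈ -0.76
i=4: S_4 = -3.88 * 0.58^4 ≈ -0.44
The first 5 terms are: [-3.88, -2.25, -1.31, -0.76, -0.44]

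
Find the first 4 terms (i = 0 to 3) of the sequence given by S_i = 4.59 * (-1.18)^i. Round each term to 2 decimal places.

This is a geometric sequence.
i=0: S_0 = 4.59 * (-1.18)^0 = 4.59
i=1: S_1 = 4.59 * (-1.18)^1 ≈ -5.42
i=2: S_2 = 4.59 * (-1.18)^2 ≈ 6.39
i=3: S_3 = 4.59 * (-1.18)^3 ≈ -7.54
The first 4 terms are: [4.59, -5.42, 6.39, -7.54]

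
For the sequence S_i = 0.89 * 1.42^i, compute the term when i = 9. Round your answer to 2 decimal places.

S_9 = 0.89 * 1.42^9 ≈ 0.89 * 23.4744 ≈ 20.89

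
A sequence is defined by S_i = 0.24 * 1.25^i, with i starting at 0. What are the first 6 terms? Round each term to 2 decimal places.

This is a geometric sequence.
i=0: S_0 = 0.24 * 1.25^0 = 0.24
i=1: S_1 = 0.24 * 1.25^1 = 0.3
i=2: S_2 = 0.24 * 1.25^2 ≈ 0.38
i=3: S_3 = 0.24 * 1.25^3 ≈ 0.47
i=4: S_4 = 0.24 * 1.25^4 ≈ 0.59
i=5: S_5 = 0.24 * 1.25^5 ≈ 0.73
The first 6 terms are: [0.24, 0.3, 0.38, 0.47, 0.59, 0.73]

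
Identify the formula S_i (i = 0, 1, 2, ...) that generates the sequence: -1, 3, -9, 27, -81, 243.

Check ratios: 3 / -1 = -3.0
Common ratio r = -3.
First term a = -1.
Formula: S_i = -1 * (-3)^i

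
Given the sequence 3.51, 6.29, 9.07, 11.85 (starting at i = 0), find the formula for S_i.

Check differences: 6.29 - 3.51 = 2.78
9.07 - 6.29 = 2.78
Common difference d = 2.78.
First term a = 3.51.
Formula: S_i = 3.51 + 2.78*i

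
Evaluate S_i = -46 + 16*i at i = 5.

S_5 = -46 + 16*5 = -46 + 80 = 34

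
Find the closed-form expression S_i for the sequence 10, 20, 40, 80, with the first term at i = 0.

Check ratios: 20 / 10 = 2.0
Common ratio r = 2.
First term a = 10.
Formula: S_i = 10 * 2^i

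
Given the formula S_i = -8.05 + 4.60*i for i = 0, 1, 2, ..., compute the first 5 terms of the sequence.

This is an arithmetic sequence.
i=0: S_0 = -8.05 + 4.6*0 = -8.05
i=1: S_1 = -8.05 + 4.6*1 = -3.45
i=2: S_2 = -8.05 + 4.6*2 = 1.15
i=3: S_3 = -8.05 + 4.6*3 = 5.75
i=4: S_4 = -8.05 + 4.6*4 = 10.35
The first 5 terms are: [-8.05, -3.45, 1.15, 5.75, 10.35]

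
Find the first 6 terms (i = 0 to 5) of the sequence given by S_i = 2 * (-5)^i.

This is a geometric sequence.
i=0: S_0 = 2 * (-5)^0 = 2
i=1: S_1 = 2 * (-5)^1 = -10
i=2: S_2 = 2 * (-5)^2 = 50
i=3: S_3 = 2 * (-5)^3 = -250
i=4: S_4 = 2 * (-5)^4 = 1250
i=5: S_5 = 2 * (-5)^5 = -6250
The first 6 terms are: [2, -10, 50, -250, 1250, -6250]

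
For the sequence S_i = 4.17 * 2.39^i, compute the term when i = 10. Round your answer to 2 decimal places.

S_10 = 4.17 * 2.39^10 ≈ 4.17 * 6081.0561 ≈ 25358.0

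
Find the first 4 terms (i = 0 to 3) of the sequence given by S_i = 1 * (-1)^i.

This is a geometric sequence.
i=0: S_0 = 1 * (-1)^0 = 1
i=1: S_1 = 1 * (-1)^1 = -1
i=2: S_2 = 1 * (-1)^2 = 1
i=3: S_3 = 1 * (-1)^3 = -1
The first 4 terms are: [1, -1, 1, -1]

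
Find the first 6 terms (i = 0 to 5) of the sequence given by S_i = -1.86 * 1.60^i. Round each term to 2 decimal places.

This is a geometric sequence.
i=0: S_0 = -1.86 * 1.6^0 = -1.86
i=1: S_1 = -1.86 * 1.6^1 ≈ -2.98
i=2: S_2 = -1.86 * 1.6^2 ≈ -4.76
i=3: S_3 = -1.86 * 1.6^3 ≈ -7.62
i=4: S_4 = -1.86 * 1.6^4 ≈ -12.19
i=5: S_5 = -1.86 * 1.6^5 ≈ -19.5
The first 6 terms are: [-1.86, -2.98, -4.76, -7.62, -12.19, -19.5]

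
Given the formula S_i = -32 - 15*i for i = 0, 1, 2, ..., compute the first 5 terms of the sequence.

This is an arithmetic sequence.
i=0: S_0 = -32 + -15*0 = -32
i=1: S_1 = -32 + -15*1 = -47
i=2: S_2 = -32 + -15*2 = -62
i=3: S_3 = -32 + -15*3 = -77
i=4: S_4 = -32 + -15*4 = -92
The first 5 terms are: [-32, -47, -62, -77, -92]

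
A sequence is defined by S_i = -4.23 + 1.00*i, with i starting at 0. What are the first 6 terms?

This is an arithmetic sequence.
i=0: S_0 = -4.23 + 1.0*0 = -4.23
i=1: S_1 = -4.23 + 1.0*1 = -3.23
i=2: S_2 = -4.23 + 1.0*2 = -2.23
i=3: S_3 = -4.23 + 1.0*3 = -1.23
i=4: S_4 = -4.23 + 1.0*4 = -0.23
i=5: S_5 = -4.23 + 1.0*5 = 0.77
The first 6 terms are: [-4.23, -3.23, -2.23, -1.23, -0.23, 0.77]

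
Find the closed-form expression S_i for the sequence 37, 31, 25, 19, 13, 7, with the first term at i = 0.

Check differences: 31 - 37 = -6
25 - 31 = -6
Common difference d = -6.
First term a = 37.
Formula: S_i = 37 - 6*i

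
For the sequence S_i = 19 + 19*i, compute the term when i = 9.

S_9 = 19 + 19*9 = 19 + 171 = 190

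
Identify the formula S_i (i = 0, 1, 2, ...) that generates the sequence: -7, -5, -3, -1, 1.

Check differences: -5 - -7 = 2
-3 - -5 = 2
Common difference d = 2.
First term a = -7.
Formula: S_i = -7 + 2*i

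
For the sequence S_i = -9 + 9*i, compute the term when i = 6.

S_6 = -9 + 9*6 = -9 + 54 = 45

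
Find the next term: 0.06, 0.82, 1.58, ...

Differences: 0.82 - 0.06 = 0.76
This is an arithmetic sequence with common difference d = 0.76.
Next term = 1.58 + 0.76 = 2.34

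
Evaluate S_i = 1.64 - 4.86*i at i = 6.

S_6 = 1.64 + -4.86*6 = 1.64 + -29.16 = -27.52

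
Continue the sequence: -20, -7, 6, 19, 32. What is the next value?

Differences: -7 - -20 = 13
This is an arithmetic sequence with common difference d = 13.
Next term = 32 + 13 = 45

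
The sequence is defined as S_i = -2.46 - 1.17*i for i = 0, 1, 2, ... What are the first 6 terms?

This is an arithmetic sequence.
i=0: S_0 = -2.46 + -1.17*0 = -2.46
i=1: S_1 = -2.46 + -1.17*1 = -3.63
i=2: S_2 = -2.46 + -1.17*2 = -4.8
i=3: S_3 = -2.46 + -1.17*3 = -5.97
i=4: S_4 = -2.46 + -1.17*4 = -7.14
i=5: S_5 = -2.46 + -1.17*5 = -8.31
The first 6 terms are: [-2.46, -3.63, -4.8, -5.97, -7.14, -8.31]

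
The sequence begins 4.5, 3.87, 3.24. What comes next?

Differences: 3.87 - 4.5 = -0.63
This is an arithmetic sequence with common difference d = -0.63.
Next term = 3.24 + -0.63 = 2.61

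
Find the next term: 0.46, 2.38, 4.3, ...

Differences: 2.38 - 0.46 = 1.92
This is an arithmetic sequence with common difference d = 1.92.
Next term = 4.3 + 1.92 = 6.22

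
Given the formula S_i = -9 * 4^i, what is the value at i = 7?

S_7 = -9 * 4^7 = -9 * 16384 = -147456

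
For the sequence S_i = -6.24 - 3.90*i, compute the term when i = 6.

S_6 = -6.24 + -3.9*6 = -6.24 + -23.4 = -29.64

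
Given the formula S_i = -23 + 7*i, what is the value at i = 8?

S_8 = -23 + 7*8 = -23 + 56 = 33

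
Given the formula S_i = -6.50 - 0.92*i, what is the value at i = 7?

S_7 = -6.5 + -0.92*7 = -6.5 + -6.44 = -12.94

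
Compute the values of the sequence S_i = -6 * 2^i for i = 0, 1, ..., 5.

This is a geometric sequence.
i=0: S_0 = -6 * 2^0 = -6
i=1: S_1 = -6 * 2^1 = -12
i=2: S_2 = -6 * 2^2 = -24
i=3: S_3 = -6 * 2^3 = -48
i=4: S_4 = -6 * 2^4 = -96
i=5: S_5 = -6 * 2^5 = -192
The first 6 terms are: [-6, -12, -24, -48, -96, -192]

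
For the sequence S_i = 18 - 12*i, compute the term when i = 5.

S_5 = 18 + -12*5 = 18 + -60 = -42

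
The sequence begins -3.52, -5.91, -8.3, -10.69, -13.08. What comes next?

Differences: -5.91 - -3.52 = -2.39
This is an arithmetic sequence with common difference d = -2.39.
Next term = -13.08 + -2.39 = -15.47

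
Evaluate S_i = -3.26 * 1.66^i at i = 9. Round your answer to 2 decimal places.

S_9 = -3.26 * 1.66^9 ≈ -3.26 * 95.7134 ≈ -312.03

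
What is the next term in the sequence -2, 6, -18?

Ratios: 6 / -2 = -3.0
This is a geometric sequence with common ratio r = -3.
Next term = -18 * -3 = 54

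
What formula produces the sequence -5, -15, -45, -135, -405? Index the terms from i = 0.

Check ratios: -15 / -5 = 3.0
Common ratio r = 3.
First term a = -5.
Formula: S_i = -5 * 3^i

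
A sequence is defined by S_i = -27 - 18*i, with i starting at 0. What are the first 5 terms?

This is an arithmetic sequence.
i=0: S_0 = -27 + -18*0 = -27
i=1: S_1 = -27 + -18*1 = -45
i=2: S_2 = -27 + -18*2 = -63
i=3: S_3 = -27 + -18*3 = -81
i=4: S_4 = -27 + -18*4 = -99
The first 5 terms are: [-27, -45, -63, -81, -99]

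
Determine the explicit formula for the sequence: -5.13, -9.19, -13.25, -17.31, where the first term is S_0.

Check differences: -9.19 - -5.13 = -4.06
-13.25 - -9.19 = -4.06
Common difference d = -4.06.
First term a = -5.13.
Formula: S_i = -5.13 - 4.06*i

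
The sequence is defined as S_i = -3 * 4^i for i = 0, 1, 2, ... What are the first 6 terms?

This is a geometric sequence.
i=0: S_0 = -3 * 4^0 = -3
i=1: S_1 = -3 * 4^1 = -12
i=2: S_2 = -3 * 4^2 = -48
i=3: S_3 = -3 * 4^3 = -192
i=4: S_4 = -3 * 4^4 = -768
i=5: S_5 = -3 * 4^5 = -3072
The first 6 terms are: [-3, -12, -48, -192, -768, -3072]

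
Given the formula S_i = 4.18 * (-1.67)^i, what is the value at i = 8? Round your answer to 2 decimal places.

S_8 = 4.18 * (-1.67)^8 ≈ 4.18 * 60.4967 ≈ 252.88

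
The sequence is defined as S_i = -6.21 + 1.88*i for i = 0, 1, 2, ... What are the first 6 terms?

This is an arithmetic sequence.
i=0: S_0 = -6.21 + 1.88*0 = -6.21
i=1: S_1 = -6.21 + 1.88*1 = -4.33
i=2: S_2 = -6.21 + 1.88*2 = -2.45
i=3: S_3 = -6.21 + 1.88*3 = -0.57
i=4: S_4 = -6.21 + 1.88*4 = 1.31
i=5: S_5 = -6.21 + 1.88*5 = 3.19
The first 6 terms are: [-6.21, -4.33, -2.45, -0.57, 1.31, 3.19]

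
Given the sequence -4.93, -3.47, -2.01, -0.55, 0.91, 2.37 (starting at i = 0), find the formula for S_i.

Check differences: -3.47 - -4.93 = 1.46
-2.01 - -3.47 = 1.46
Common difference d = 1.46.
First term a = -4.93.
Formula: S_i = -4.93 + 1.46*i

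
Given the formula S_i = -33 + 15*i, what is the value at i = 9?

S_9 = -33 + 15*9 = -33 + 135 = 102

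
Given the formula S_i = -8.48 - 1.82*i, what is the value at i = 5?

S_5 = -8.48 + -1.82*5 = -8.48 + -9.1 = -17.58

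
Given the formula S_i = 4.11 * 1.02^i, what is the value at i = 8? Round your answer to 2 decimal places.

S_8 = 4.11 * 1.02^8 ≈ 4.11 * 1.1717 ≈ 4.82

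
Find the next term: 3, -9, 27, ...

Ratios: -9 / 3 = -3.0
This is a geometric sequence with common ratio r = -3.
Next term = 27 * -3 = -81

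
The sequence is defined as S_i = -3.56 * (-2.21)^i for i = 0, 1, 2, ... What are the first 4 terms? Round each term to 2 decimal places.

This is a geometric sequence.
i=0: S_0 = -3.56 * (-2.21)^0 = -3.56
i=1: S_1 = -3.56 * (-2.21)^1 ≈ 7.87
i=2: S_2 = -3.56 * (-2.21)^2 ≈ -17.39
i=3: S_3 = -3.56 * (-2.21)^3 ≈ 38.43
The first 4 terms are: [-3.56, 7.87, -17.39, 38.43]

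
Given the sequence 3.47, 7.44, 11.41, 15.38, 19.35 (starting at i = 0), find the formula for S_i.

Check differences: 7.44 - 3.47 = 3.97
11.41 - 7.44 = 3.97
Common difference d = 3.97.
First term a = 3.47.
Formula: S_i = 3.47 + 3.97*i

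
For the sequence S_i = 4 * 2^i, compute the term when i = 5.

S_5 = 4 * 2^5 = 4 * 32 = 128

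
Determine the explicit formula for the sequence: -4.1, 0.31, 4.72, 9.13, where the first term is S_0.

Check differences: 0.31 - -4.1 = 4.41
4.72 - 0.31 = 4.41
Common difference d = 4.41.
First term a = -4.1.
Formula: S_i = -4.10 + 4.41*i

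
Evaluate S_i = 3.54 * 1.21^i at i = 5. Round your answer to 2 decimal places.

S_5 = 3.54 * 1.21^5 ≈ 3.54 * 2.5937 ≈ 9.18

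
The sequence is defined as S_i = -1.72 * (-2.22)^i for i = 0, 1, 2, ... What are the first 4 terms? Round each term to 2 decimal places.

This is a geometric sequence.
i=0: S_0 = -1.72 * (-2.22)^0 = -1.72
i=1: S_1 = -1.72 * (-2.22)^1 ≈ 3.82
i=2: S_2 = -1.72 * (-2.22)^2 ≈ -8.48
i=3: S_3 = -1.72 * (-2.22)^3 ≈ 18.82
The first 4 terms are: [-1.72, 3.82, -8.48, 18.82]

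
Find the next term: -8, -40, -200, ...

Ratios: -40 / -8 = 5.0
This is a geometric sequence with common ratio r = 5.
Next term = -200 * 5 = -1000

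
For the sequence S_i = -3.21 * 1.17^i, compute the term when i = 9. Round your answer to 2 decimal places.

S_9 = -3.21 * 1.17^9 ≈ -3.21 * 4.1084 ≈ -13.19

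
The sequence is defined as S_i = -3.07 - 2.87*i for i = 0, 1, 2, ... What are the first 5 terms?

This is an arithmetic sequence.
i=0: S_0 = -3.07 + -2.87*0 = -3.07
i=1: S_1 = -3.07 + -2.87*1 = -5.94
i=2: S_2 = -3.07 + -2.87*2 = -8.81
i=3: S_3 = -3.07 + -2.87*3 = -11.68
i=4: S_4 = -3.07 + -2.87*4 = -14.55
The first 5 terms are: [-3.07, -5.94, -8.81, -11.68, -14.55]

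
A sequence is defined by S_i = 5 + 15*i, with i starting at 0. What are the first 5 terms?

This is an arithmetic sequence.
i=0: S_0 = 5 + 15*0 = 5
i=1: S_1 = 5 + 15*1 = 20
i=2: S_2 = 5 + 15*2 = 35
i=3: S_3 = 5 + 15*3 = 50
i=4: S_4 = 5 + 15*4 = 65
The first 5 terms are: [5, 20, 35, 50, 65]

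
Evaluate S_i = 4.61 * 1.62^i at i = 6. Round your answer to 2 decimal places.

S_6 = 4.61 * 1.62^6 ≈ 4.61 * 18.0755 ≈ 83.33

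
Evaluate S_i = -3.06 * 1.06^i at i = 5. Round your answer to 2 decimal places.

S_5 = -3.06 * 1.06^5 ≈ -3.06 * 1.3382 ≈ -4.09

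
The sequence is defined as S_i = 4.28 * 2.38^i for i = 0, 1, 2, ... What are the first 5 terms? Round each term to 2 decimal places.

This is a geometric sequence.
i=0: S_0 = 4.28 * 2.38^0 = 4.28
i=1: S_1 = 4.28 * 2.38^1 ≈ 10.19
i=2: S_2 = 4.28 * 2.38^2 ≈ 24.24
i=3: S_3 = 4.28 * 2.38^3 ≈ 57.7
i=4: S_4 = 4.28 * 2.38^4 ≈ 137.33
The first 5 terms are: [4.28, 10.19, 24.24, 57.7, 137.33]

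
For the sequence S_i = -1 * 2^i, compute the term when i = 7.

S_7 = -1 * 2^7 = -1 * 128 = -128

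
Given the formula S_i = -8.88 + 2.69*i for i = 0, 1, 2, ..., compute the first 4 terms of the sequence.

This is an arithmetic sequence.
i=0: S_0 = -8.88 + 2.69*0 = -8.88
i=1: S_1 = -8.88 + 2.69*1 = -6.19
i=2: S_2 = -8.88 + 2.69*2 = -3.5
i=3: S_3 = -8.88 + 2.69*3 = -0.81
The first 4 terms are: [-8.88, -6.19, -3.5, -0.81]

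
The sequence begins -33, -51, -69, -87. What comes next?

Differences: -51 - -33 = -18
This is an arithmetic sequence with common difference d = -18.
Next term = -87 + -18 = -105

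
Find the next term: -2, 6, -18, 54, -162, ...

Ratios: 6 / -2 = -3.0
This is a geometric sequence with common ratio r = -3.
Next term = -162 * -3 = 486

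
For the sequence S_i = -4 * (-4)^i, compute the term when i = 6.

S_6 = -4 * (-4)^6 = -4 * 4096 = -16384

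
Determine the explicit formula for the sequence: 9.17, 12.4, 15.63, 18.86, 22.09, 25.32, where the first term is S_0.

Check differences: 12.4 - 9.17 = 3.23
15.63 - 12.4 = 3.23
Common difference d = 3.23.
First term a = 9.17.
Formula: S_i = 9.17 + 3.23*i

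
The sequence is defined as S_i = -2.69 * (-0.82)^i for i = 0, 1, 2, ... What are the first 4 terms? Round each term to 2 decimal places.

This is a geometric sequence.
i=0: S_0 = -2.69 * (-0.82)^0 = -2.69
i=1: S_1 = -2.69 * (-0.82)^1 ≈ 2.21
i=2: S_2 = -2.69 * (-0.82)^2 ≈ -1.81
i=3: S_3 = -2.69 * (-0.82)^3 ≈ 1.48
The first 4 terms are: [-2.69, 2.21, -1.81, 1.48]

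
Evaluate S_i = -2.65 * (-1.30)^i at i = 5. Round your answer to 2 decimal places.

S_5 = -2.65 * (-1.3)^5 ≈ -2.65 * -3.7129 ≈ 9.84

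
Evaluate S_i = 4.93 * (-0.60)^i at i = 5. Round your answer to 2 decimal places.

S_5 = 4.93 * (-0.6)^5 ≈ 4.93 * -0.0778 ≈ -0.38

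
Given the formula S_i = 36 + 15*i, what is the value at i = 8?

S_8 = 36 + 15*8 = 36 + 120 = 156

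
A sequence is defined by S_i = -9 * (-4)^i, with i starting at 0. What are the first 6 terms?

This is a geometric sequence.
i=0: S_0 = -9 * (-4)^0 = -9
i=1: S_1 = -9 * (-4)^1 = 36
i=2: S_2 = -9 * (-4)^2 = -144
i=3: S_3 = -9 * (-4)^3 = 576
i=4: S_4 = -9 * (-4)^4 = -2304
i=5: S_5 = -9 * (-4)^5 = 9216
The first 6 terms are: [-9, 36, -144, 576, -2304, 9216]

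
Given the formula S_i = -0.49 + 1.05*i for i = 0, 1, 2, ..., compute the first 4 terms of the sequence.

This is an arithmetic sequence.
i=0: S_0 = -0.49 + 1.05*0 = -0.49
i=1: S_1 = -0.49 + 1.05*1 = 0.56
i=2: S_2 = -0.49 + 1.05*2 = 1.61
i=3: S_3 = -0.49 + 1.05*3 = 2.66
The first 4 terms are: [-0.49, 0.56, 1.61, 2.66]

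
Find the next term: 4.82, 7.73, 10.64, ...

Differences: 7.73 - 4.82 = 2.91
This is an arithmetic sequence with common difference d = 2.91.
Next term = 10.64 + 2.91 = 13.55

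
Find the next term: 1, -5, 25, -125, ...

Ratios: -5 / 1 = -5.0
This is a geometric sequence with common ratio r = -5.
Next term = -125 * -5 = 625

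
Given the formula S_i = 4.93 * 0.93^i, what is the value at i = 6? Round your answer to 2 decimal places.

S_6 = 4.93 * 0.93^6 ≈ 4.93 * 0.647 ≈ 3.19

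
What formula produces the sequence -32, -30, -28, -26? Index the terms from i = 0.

Check differences: -30 - -32 = 2
-28 - -30 = 2
Common difference d = 2.
First term a = -32.
Formula: S_i = -32 + 2*i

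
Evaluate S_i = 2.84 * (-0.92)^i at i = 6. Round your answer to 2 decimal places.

S_6 = 2.84 * (-0.92)^6 ≈ 2.84 * 0.6064 ≈ 1.72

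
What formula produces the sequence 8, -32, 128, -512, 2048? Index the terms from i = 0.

Check ratios: -32 / 8 = -4.0
Common ratio r = -4.
First term a = 8.
Formula: S_i = 8 * (-4)^i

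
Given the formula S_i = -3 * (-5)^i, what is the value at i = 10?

S_10 = -3 * (-5)^10 = -3 * 9765625 = -29296875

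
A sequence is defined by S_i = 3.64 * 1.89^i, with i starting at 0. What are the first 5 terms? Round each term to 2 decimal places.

This is a geometric sequence.
i=0: S_0 = 3.64 * 1.89^0 = 3.64
i=1: S_1 = 3.64 * 1.89^1 ≈ 6.88
i=2: S_2 = 3.64 * 1.89^2 ≈ 13.0
i=3: S_3 = 3.64 * 1.89^3 ≈ 24.57
i=4: S_4 = 3.64 * 1.89^4 ≈ 46.45
The first 5 terms are: [3.64, 6.88, 13.0, 24.57, 46.45]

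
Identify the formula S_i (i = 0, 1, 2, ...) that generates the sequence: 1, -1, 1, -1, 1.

Check ratios: -1 / 1 = -1.0
Common ratio r = -1.
First term a = 1.
Formula: S_i = 1 * (-1)^i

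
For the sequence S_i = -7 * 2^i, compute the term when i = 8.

S_8 = -7 * 2^8 = -7 * 256 = -1792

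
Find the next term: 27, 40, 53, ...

Differences: 40 - 27 = 13
This is an arithmetic sequence with common difference d = 13.
Next term = 53 + 13 = 66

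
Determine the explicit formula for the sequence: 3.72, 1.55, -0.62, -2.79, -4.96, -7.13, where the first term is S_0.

Check differences: 1.55 - 3.72 = -2.17
-0.62 - 1.55 = -2.17
Common difference d = -2.17.
First term a = 3.72.
Formula: S_i = 3.72 - 2.17*i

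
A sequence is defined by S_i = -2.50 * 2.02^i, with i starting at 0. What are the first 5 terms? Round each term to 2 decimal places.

This is a geometric sequence.
i=0: S_0 = -2.5 * 2.02^0 = -2.5
i=1: S_1 = -2.5 * 2.02^1 = -5.05
i=2: S_2 = -2.5 * 2.02^2 ≈ -10.2
i=3: S_3 = -2.5 * 2.02^3 ≈ -20.61
i=4: S_4 = -2.5 * 2.02^4 ≈ -41.62
The first 5 terms are: [-2.5, -5.05, -10.2, -20.61, -41.62]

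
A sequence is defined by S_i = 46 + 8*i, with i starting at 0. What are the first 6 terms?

This is an arithmetic sequence.
i=0: S_0 = 46 + 8*0 = 46
i=1: S_1 = 46 + 8*1 = 54
i=2: S_2 = 46 + 8*2 = 62
i=3: S_3 = 46 + 8*3 = 70
i=4: S_4 = 46 + 8*4 = 78
i=5: S_5 = 46 + 8*5 = 86
The first 6 terms are: [46, 54, 62, 70, 78, 86]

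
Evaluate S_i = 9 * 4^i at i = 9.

S_9 = 9 * 4^9 = 9 * 262144 = 2359296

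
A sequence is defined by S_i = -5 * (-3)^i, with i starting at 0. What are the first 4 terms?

This is a geometric sequence.
i=0: S_0 = -5 * (-3)^0 = -5
i=1: S_1 = -5 * (-3)^1 = 15
i=2: S_2 = -5 * (-3)^2 = -45
i=3: S_3 = -5 * (-3)^3 = 135
The first 4 terms are: [-5, 15, -45, 135]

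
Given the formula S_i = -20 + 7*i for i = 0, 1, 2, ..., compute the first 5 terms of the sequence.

This is an arithmetic sequence.
i=0: S_0 = -20 + 7*0 = -20
i=1: S_1 = -20 + 7*1 = -13
i=2: S_2 = -20 + 7*2 = -6
i=3: S_3 = -20 + 7*3 = 1
i=4: S_4 = -20 + 7*4 = 8
The first 5 terms are: [-20, -13, -6, 1, 8]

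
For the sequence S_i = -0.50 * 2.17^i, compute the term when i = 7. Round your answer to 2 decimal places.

S_7 = -0.5 * 2.17^7 ≈ -0.5 * 226.5782 ≈ -113.29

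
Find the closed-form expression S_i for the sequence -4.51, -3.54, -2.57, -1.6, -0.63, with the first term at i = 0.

Check differences: -3.54 - -4.51 = 0.97
-2.57 - -3.54 = 0.97
Common difference d = 0.97.
First term a = -4.51.
Formula: S_i = -4.51 + 0.97*i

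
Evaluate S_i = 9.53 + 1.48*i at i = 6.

S_6 = 9.53 + 1.48*6 = 9.53 + 8.88 = 18.41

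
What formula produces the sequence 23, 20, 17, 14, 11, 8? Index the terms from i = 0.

Check differences: 20 - 23 = -3
17 - 20 = -3
Common difference d = -3.
First term a = 23.
Formula: S_i = 23 - 3*i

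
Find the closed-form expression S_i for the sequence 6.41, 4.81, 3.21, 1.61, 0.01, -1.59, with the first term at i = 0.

Check differences: 4.81 - 6.41 = -1.6
3.21 - 4.81 = -1.6
Common difference d = -1.6.
First term a = 6.41.
Formula: S_i = 6.41 - 1.60*i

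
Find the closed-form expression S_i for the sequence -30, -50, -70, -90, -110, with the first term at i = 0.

Check differences: -50 - -30 = -20
-70 - -50 = -20
Common difference d = -20.
First term a = -30.
Formula: S_i = -30 - 20*i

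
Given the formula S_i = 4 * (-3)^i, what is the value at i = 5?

S_5 = 4 * (-3)^5 = 4 * -243 = -972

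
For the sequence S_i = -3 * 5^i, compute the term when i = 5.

S_5 = -3 * 5^5 = -3 * 3125 = -9375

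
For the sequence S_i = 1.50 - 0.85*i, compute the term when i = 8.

S_8 = 1.5 + -0.85*8 = 1.5 + -6.8 = -5.3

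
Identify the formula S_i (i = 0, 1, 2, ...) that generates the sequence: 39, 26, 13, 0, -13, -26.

Check differences: 26 - 39 = -13
13 - 26 = -13
Common difference d = -13.
First term a = 39.
Formula: S_i = 39 - 13*i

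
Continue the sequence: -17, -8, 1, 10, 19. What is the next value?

Differences: -8 - -17 = 9
This is an arithmetic sequence with common difference d = 9.
Next term = 19 + 9 = 28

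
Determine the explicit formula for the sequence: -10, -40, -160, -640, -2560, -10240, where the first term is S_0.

Check ratios: -40 / -10 = 4.0
Common ratio r = 4.
First term a = -10.
Formula: S_i = -10 * 4^i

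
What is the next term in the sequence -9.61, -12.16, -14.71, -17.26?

Differences: -12.16 - -9.61 = -2.55
This is an arithmetic sequence with common difference d = -2.55.
Next term = -17.26 + -2.55 = -19.81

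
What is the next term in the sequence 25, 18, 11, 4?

Differences: 18 - 25 = -7
This is an arithmetic sequence with common difference d = -7.
Next term = 4 + -7 = -3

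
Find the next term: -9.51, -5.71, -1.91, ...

Differences: -5.71 - -9.51 = 3.8
This is an arithmetic sequence with common difference d = 3.8.
Next term = -1.91 + 3.8 = 1.89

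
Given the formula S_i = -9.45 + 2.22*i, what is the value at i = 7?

S_7 = -9.45 + 2.22*7 = -9.45 + 15.54 = 6.09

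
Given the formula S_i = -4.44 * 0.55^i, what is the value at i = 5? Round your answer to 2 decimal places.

S_5 = -4.44 * 0.55^5 ≈ -4.44 * 0.0503 ≈ -0.22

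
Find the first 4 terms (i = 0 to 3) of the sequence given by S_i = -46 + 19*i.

This is an arithmetic sequence.
i=0: S_0 = -46 + 19*0 = -46
i=1: S_1 = -46 + 19*1 = -27
i=2: S_2 = -46 + 19*2 = -8
i=3: S_3 = -46 + 19*3 = 11
The first 4 terms are: [-46, -27, -8, 11]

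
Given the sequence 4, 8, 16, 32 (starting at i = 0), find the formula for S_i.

Check ratios: 8 / 4 = 2.0
Common ratio r = 2.
First term a = 4.
Formula: S_i = 4 * 2^i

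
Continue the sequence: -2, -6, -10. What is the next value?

Differences: -6 - -2 = -4
This is an arithmetic sequence with common difference d = -4.
Next term = -10 + -4 = -14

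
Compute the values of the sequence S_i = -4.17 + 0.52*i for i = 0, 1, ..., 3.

This is an arithmetic sequence.
i=0: S_0 = -4.17 + 0.52*0 = -4.17
i=1: S_1 = -4.17 + 0.52*1 = -3.65
i=2: S_2 = -4.17 + 0.52*2 = -3.13
i=3: S_3 = -4.17 + 0.52*3 = -2.61
The first 4 terms are: [-4.17, -3.65, -3.13, -2.61]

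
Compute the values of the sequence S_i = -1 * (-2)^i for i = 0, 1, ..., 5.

This is a geometric sequence.
i=0: S_0 = -1 * (-2)^0 = -1
i=1: S_1 = -1 * (-2)^1 = 2
i=2: S_2 = -1 * (-2)^2 = -4
i=3: S_3 = -1 * (-2)^3 = 8
i=4: S_4 = -1 * (-2)^4 = -16
i=5: S_5 = -1 * (-2)^5 = 32
The first 6 terms are: [-1, 2, -4, 8, -16, 32]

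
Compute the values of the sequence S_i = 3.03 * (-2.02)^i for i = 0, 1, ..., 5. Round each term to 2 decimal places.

This is a geometric sequence.
i=0: S_0 = 3.03 * (-2.02)^0 = 3.03
i=1: S_1 = 3.03 * (-2.02)^1 ≈ -6.12
i=2: S_2 = 3.03 * (-2.02)^2 ≈ 12.36
i=3: S_3 = 3.03 * (-2.02)^3 ≈ -24.97
i=4: S_4 = 3.03 * (-2.02)^4 ≈ 50.45
i=5: S_5 = 3.03 * (-2.02)^5 ≈ -101.91
The first 6 terms are: [3.03, -6.12, 12.36, -24.97, 50.45, -101.91]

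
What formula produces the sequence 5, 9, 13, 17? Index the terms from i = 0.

Check differences: 9 - 5 = 4
13 - 9 = 4
Common difference d = 4.
First term a = 5.
Formula: S_i = 5 + 4*i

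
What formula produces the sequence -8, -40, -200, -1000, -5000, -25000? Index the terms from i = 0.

Check ratios: -40 / -8 = 5.0
Common ratio r = 5.
First term a = -8.
Formula: S_i = -8 * 5^i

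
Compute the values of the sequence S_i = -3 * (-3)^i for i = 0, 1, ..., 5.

This is a geometric sequence.
i=0: S_0 = -3 * (-3)^0 = -3
i=1: S_1 = -3 * (-3)^1 = 9
i=2: S_2 = -3 * (-3)^2 = -27
i=3: S_3 = -3 * (-3)^3 = 81
i=4: S_4 = -3 * (-3)^4 = -243
i=5: S_5 = -3 * (-3)^5 = 729
The first 6 terms are: [-3, 9, -27, 81, -243, 729]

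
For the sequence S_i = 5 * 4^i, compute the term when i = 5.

S_5 = 5 * 4^5 = 5 * 1024 = 5120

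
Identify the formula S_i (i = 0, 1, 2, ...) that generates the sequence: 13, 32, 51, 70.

Check differences: 32 - 13 = 19
51 - 32 = 19
Common difference d = 19.
First term a = 13.
Formula: S_i = 13 + 19*i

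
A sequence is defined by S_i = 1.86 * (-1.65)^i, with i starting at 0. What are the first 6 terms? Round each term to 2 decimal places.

This is a geometric sequence.
i=0: S_0 = 1.86 * (-1.65)^0 = 1.86
i=1: S_1 = 1.86 * (-1.65)^1 ≈ -3.07
i=2: S_2 = 1.86 * (-1.65)^2 ≈ 5.06
i=3: S_3 = 1.86 * (-1.65)^3 ≈ -8.36
i=4: S_4 = 1.86 * (-1.65)^4 ≈ 13.79
i=5: S_5 = 1.86 * (-1.65)^5 ≈ -22.75
The first 6 terms are: [1.86, -3.07, 5.06, -8.36, 13.79, -22.75]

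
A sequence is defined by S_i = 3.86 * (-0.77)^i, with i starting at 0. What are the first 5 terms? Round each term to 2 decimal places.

This is a geometric sequence.
i=0: S_0 = 3.86 * (-0.77)^0 = 3.86
i=1: S_1 = 3.86 * (-0.77)^1 ≈ -2.97
i=2: S_2 = 3.86 * (-0.77)^2 ≈ 2.29
i=3: S_3 = 3.86 * (-0.77)^3 ≈ -1.76
i=4: S_4 = 3.86 * (-0.77)^4 ≈ 1.36
The first 5 terms are: [3.86, -2.97, 2.29, -1.76, 1.36]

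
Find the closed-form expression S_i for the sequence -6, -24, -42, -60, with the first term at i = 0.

Check differences: -24 - -6 = -18
-42 - -24 = -18
Common difference d = -18.
First term a = -6.
Formula: S_i = -6 - 18*i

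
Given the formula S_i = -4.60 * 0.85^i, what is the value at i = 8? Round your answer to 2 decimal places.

S_8 = -4.6 * 0.85^8 ≈ -4.6 * 0.2725 ≈ -1.25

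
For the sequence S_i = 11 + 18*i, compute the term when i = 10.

S_10 = 11 + 18*10 = 11 + 180 = 191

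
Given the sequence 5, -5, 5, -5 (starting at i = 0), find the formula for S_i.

Check ratios: -5 / 5 = -1.0
Common ratio r = -1.
First term a = 5.
Formula: S_i = 5 * (-1)^i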